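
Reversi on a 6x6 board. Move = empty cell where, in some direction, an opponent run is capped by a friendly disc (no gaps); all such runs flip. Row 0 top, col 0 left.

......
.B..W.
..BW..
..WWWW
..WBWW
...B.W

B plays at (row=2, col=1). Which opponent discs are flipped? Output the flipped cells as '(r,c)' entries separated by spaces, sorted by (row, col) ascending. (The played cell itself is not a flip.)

Dir NW: first cell '.' (not opp) -> no flip
Dir N: first cell 'B' (not opp) -> no flip
Dir NE: first cell '.' (not opp) -> no flip
Dir W: first cell '.' (not opp) -> no flip
Dir E: first cell 'B' (not opp) -> no flip
Dir SW: first cell '.' (not opp) -> no flip
Dir S: first cell '.' (not opp) -> no flip
Dir SE: opp run (3,2) capped by B -> flip

Answer: (3,2)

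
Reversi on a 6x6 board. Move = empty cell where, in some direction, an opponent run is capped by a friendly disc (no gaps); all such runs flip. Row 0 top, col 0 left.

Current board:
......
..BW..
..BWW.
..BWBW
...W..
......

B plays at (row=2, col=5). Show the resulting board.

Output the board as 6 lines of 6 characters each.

Place B at (2,5); scan 8 dirs for brackets.
Dir NW: first cell '.' (not opp) -> no flip
Dir N: first cell '.' (not opp) -> no flip
Dir NE: edge -> no flip
Dir W: opp run (2,4) (2,3) capped by B -> flip
Dir E: edge -> no flip
Dir SW: first cell 'B' (not opp) -> no flip
Dir S: opp run (3,5), next='.' -> no flip
Dir SE: edge -> no flip
All flips: (2,3) (2,4)

Answer: ......
..BW..
..BBBB
..BWBW
...W..
......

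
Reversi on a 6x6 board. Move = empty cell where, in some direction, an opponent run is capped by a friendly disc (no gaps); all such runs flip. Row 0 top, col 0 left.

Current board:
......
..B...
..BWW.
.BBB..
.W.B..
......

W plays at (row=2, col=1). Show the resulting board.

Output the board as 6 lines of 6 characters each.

Answer: ......
..B...
.WWWW.
.WBB..
.W.B..
......

Derivation:
Place W at (2,1); scan 8 dirs for brackets.
Dir NW: first cell '.' (not opp) -> no flip
Dir N: first cell '.' (not opp) -> no flip
Dir NE: opp run (1,2), next='.' -> no flip
Dir W: first cell '.' (not opp) -> no flip
Dir E: opp run (2,2) capped by W -> flip
Dir SW: first cell '.' (not opp) -> no flip
Dir S: opp run (3,1) capped by W -> flip
Dir SE: opp run (3,2) (4,3), next='.' -> no flip
All flips: (2,2) (3,1)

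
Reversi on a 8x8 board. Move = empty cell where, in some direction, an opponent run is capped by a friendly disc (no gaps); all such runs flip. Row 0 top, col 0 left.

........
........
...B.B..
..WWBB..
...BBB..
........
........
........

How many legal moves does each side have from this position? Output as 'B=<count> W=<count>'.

Answer: B=4 W=6

Derivation:
-- B to move --
(2,1): flips 1 -> legal
(2,2): flips 1 -> legal
(2,4): no bracket -> illegal
(3,1): flips 2 -> legal
(4,1): flips 1 -> legal
(4,2): no bracket -> illegal
B mobility = 4
-- W to move --
(1,2): no bracket -> illegal
(1,3): flips 1 -> legal
(1,4): flips 1 -> legal
(1,5): no bracket -> illegal
(1,6): no bracket -> illegal
(2,2): no bracket -> illegal
(2,4): no bracket -> illegal
(2,6): no bracket -> illegal
(3,6): flips 2 -> legal
(4,2): no bracket -> illegal
(4,6): no bracket -> illegal
(5,2): no bracket -> illegal
(5,3): flips 1 -> legal
(5,4): flips 1 -> legal
(5,5): flips 1 -> legal
(5,6): no bracket -> illegal
W mobility = 6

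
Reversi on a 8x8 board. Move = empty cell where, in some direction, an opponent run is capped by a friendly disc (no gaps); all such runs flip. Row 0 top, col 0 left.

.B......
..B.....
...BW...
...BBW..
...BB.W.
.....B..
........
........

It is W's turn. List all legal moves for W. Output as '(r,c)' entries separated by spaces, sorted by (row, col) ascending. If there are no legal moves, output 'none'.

(0,0): no bracket -> illegal
(0,2): no bracket -> illegal
(0,3): no bracket -> illegal
(1,0): no bracket -> illegal
(1,1): no bracket -> illegal
(1,3): no bracket -> illegal
(1,4): no bracket -> illegal
(2,1): no bracket -> illegal
(2,2): flips 1 -> legal
(2,5): no bracket -> illegal
(3,2): flips 2 -> legal
(4,2): flips 1 -> legal
(4,5): no bracket -> illegal
(5,2): no bracket -> illegal
(5,3): flips 1 -> legal
(5,4): flips 2 -> legal
(5,6): no bracket -> illegal
(6,4): flips 1 -> legal
(6,5): no bracket -> illegal
(6,6): no bracket -> illegal

Answer: (2,2) (3,2) (4,2) (5,3) (5,4) (6,4)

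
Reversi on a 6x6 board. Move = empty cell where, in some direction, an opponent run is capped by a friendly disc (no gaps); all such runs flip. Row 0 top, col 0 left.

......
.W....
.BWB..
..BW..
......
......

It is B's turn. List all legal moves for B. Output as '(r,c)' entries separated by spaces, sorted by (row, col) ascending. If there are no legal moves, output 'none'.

(0,0): no bracket -> illegal
(0,1): flips 1 -> legal
(0,2): no bracket -> illegal
(1,0): no bracket -> illegal
(1,2): flips 1 -> legal
(1,3): no bracket -> illegal
(2,0): no bracket -> illegal
(2,4): no bracket -> illegal
(3,1): no bracket -> illegal
(3,4): flips 1 -> legal
(4,2): no bracket -> illegal
(4,3): flips 1 -> legal
(4,4): no bracket -> illegal

Answer: (0,1) (1,2) (3,4) (4,3)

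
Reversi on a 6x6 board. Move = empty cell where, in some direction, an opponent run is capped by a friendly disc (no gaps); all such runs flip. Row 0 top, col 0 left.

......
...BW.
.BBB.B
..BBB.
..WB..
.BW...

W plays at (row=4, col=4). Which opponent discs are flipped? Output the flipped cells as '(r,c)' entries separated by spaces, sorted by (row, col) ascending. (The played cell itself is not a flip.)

Dir NW: opp run (3,3) (2,2), next='.' -> no flip
Dir N: opp run (3,4), next='.' -> no flip
Dir NE: first cell '.' (not opp) -> no flip
Dir W: opp run (4,3) capped by W -> flip
Dir E: first cell '.' (not opp) -> no flip
Dir SW: first cell '.' (not opp) -> no flip
Dir S: first cell '.' (not opp) -> no flip
Dir SE: first cell '.' (not opp) -> no flip

Answer: (4,3)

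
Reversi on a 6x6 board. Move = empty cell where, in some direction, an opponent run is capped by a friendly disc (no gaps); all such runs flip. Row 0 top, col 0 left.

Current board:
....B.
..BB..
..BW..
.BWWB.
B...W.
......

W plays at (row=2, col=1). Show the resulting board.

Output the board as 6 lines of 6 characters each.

Answer: ....B.
..BB..
.WWW..
.BWWB.
B...W.
......

Derivation:
Place W at (2,1); scan 8 dirs for brackets.
Dir NW: first cell '.' (not opp) -> no flip
Dir N: first cell '.' (not opp) -> no flip
Dir NE: opp run (1,2), next='.' -> no flip
Dir W: first cell '.' (not opp) -> no flip
Dir E: opp run (2,2) capped by W -> flip
Dir SW: first cell '.' (not opp) -> no flip
Dir S: opp run (3,1), next='.' -> no flip
Dir SE: first cell 'W' (not opp) -> no flip
All flips: (2,2)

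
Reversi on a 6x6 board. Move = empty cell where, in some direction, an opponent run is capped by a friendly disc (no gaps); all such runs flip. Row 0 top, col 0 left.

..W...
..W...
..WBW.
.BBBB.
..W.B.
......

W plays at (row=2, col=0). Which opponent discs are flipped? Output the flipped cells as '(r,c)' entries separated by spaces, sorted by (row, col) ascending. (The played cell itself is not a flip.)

Answer: (3,1)

Derivation:
Dir NW: edge -> no flip
Dir N: first cell '.' (not opp) -> no flip
Dir NE: first cell '.' (not opp) -> no flip
Dir W: edge -> no flip
Dir E: first cell '.' (not opp) -> no flip
Dir SW: edge -> no flip
Dir S: first cell '.' (not opp) -> no flip
Dir SE: opp run (3,1) capped by W -> flip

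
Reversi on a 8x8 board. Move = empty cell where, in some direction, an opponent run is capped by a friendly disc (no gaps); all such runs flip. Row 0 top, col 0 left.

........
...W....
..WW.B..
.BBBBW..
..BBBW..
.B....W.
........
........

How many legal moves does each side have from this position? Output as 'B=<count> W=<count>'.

Answer: B=10 W=7

Derivation:
-- B to move --
(0,2): no bracket -> illegal
(0,3): flips 2 -> legal
(0,4): flips 2 -> legal
(1,1): flips 1 -> legal
(1,2): flips 2 -> legal
(1,4): flips 1 -> legal
(2,1): no bracket -> illegal
(2,4): no bracket -> illegal
(2,6): flips 1 -> legal
(3,6): flips 1 -> legal
(4,6): flips 1 -> legal
(4,7): no bracket -> illegal
(5,4): no bracket -> illegal
(5,5): flips 2 -> legal
(5,7): no bracket -> illegal
(6,5): no bracket -> illegal
(6,6): no bracket -> illegal
(6,7): flips 2 -> legal
B mobility = 10
-- W to move --
(1,4): no bracket -> illegal
(1,5): flips 1 -> legal
(1,6): no bracket -> illegal
(2,0): no bracket -> illegal
(2,1): no bracket -> illegal
(2,4): no bracket -> illegal
(2,6): no bracket -> illegal
(3,0): flips 4 -> legal
(3,6): no bracket -> illegal
(4,0): flips 1 -> legal
(4,1): flips 4 -> legal
(5,0): no bracket -> illegal
(5,2): flips 2 -> legal
(5,3): flips 3 -> legal
(5,4): no bracket -> illegal
(5,5): flips 2 -> legal
(6,0): no bracket -> illegal
(6,1): no bracket -> illegal
(6,2): no bracket -> illegal
W mobility = 7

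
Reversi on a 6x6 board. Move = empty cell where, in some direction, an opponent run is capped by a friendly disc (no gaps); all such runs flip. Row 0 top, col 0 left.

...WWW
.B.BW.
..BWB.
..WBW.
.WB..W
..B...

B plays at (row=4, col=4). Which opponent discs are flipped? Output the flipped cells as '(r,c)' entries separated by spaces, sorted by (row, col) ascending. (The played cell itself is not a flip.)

Dir NW: first cell 'B' (not opp) -> no flip
Dir N: opp run (3,4) capped by B -> flip
Dir NE: first cell '.' (not opp) -> no flip
Dir W: first cell '.' (not opp) -> no flip
Dir E: opp run (4,5), next=edge -> no flip
Dir SW: first cell '.' (not opp) -> no flip
Dir S: first cell '.' (not opp) -> no flip
Dir SE: first cell '.' (not opp) -> no flip

Answer: (3,4)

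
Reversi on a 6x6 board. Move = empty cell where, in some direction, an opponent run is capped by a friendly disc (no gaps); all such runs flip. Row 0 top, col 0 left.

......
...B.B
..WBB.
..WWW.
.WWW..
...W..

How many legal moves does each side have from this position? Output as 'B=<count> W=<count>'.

-- B to move --
(1,1): no bracket -> illegal
(1,2): no bracket -> illegal
(2,1): flips 1 -> legal
(2,5): no bracket -> illegal
(3,0): no bracket -> illegal
(3,1): flips 1 -> legal
(3,5): no bracket -> illegal
(4,0): no bracket -> illegal
(4,4): flips 1 -> legal
(4,5): flips 1 -> legal
(5,0): flips 2 -> legal
(5,1): flips 2 -> legal
(5,2): no bracket -> illegal
(5,4): no bracket -> illegal
B mobility = 6
-- W to move --
(0,2): no bracket -> illegal
(0,3): flips 2 -> legal
(0,4): flips 1 -> legal
(0,5): no bracket -> illegal
(1,2): flips 1 -> legal
(1,4): flips 2 -> legal
(2,5): flips 2 -> legal
(3,5): no bracket -> illegal
W mobility = 5

Answer: B=6 W=5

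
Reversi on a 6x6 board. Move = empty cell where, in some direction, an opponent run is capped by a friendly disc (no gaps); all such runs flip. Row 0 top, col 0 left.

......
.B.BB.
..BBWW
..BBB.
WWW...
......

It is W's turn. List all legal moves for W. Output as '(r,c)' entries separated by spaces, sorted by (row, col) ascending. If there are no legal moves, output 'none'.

Answer: (0,2) (0,3) (0,4) (0,5) (1,2) (2,1) (4,3) (4,4)

Derivation:
(0,0): no bracket -> illegal
(0,1): no bracket -> illegal
(0,2): flips 1 -> legal
(0,3): flips 1 -> legal
(0,4): flips 1 -> legal
(0,5): flips 3 -> legal
(1,0): no bracket -> illegal
(1,2): flips 2 -> legal
(1,5): no bracket -> illegal
(2,0): no bracket -> illegal
(2,1): flips 2 -> legal
(3,1): no bracket -> illegal
(3,5): no bracket -> illegal
(4,3): flips 1 -> legal
(4,4): flips 1 -> legal
(4,5): no bracket -> illegal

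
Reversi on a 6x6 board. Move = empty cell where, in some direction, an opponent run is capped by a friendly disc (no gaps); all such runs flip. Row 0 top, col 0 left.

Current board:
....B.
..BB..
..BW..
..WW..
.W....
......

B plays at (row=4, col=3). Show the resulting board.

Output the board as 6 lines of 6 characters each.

Answer: ....B.
..BB..
..BB..
..WB..
.W.B..
......

Derivation:
Place B at (4,3); scan 8 dirs for brackets.
Dir NW: opp run (3,2), next='.' -> no flip
Dir N: opp run (3,3) (2,3) capped by B -> flip
Dir NE: first cell '.' (not opp) -> no flip
Dir W: first cell '.' (not opp) -> no flip
Dir E: first cell '.' (not opp) -> no flip
Dir SW: first cell '.' (not opp) -> no flip
Dir S: first cell '.' (not opp) -> no flip
Dir SE: first cell '.' (not opp) -> no flip
All flips: (2,3) (3,3)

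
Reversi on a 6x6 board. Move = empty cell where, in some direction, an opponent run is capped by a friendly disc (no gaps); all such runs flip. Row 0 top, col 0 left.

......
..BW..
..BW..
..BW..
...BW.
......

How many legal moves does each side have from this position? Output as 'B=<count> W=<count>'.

Answer: B=7 W=7

Derivation:
-- B to move --
(0,2): no bracket -> illegal
(0,3): flips 3 -> legal
(0,4): flips 1 -> legal
(1,4): flips 2 -> legal
(2,4): flips 1 -> legal
(3,4): flips 2 -> legal
(3,5): no bracket -> illegal
(4,2): no bracket -> illegal
(4,5): flips 1 -> legal
(5,3): no bracket -> illegal
(5,4): no bracket -> illegal
(5,5): flips 2 -> legal
B mobility = 7
-- W to move --
(0,1): flips 1 -> legal
(0,2): no bracket -> illegal
(0,3): no bracket -> illegal
(1,1): flips 2 -> legal
(2,1): flips 1 -> legal
(3,1): flips 2 -> legal
(3,4): no bracket -> illegal
(4,1): flips 1 -> legal
(4,2): flips 1 -> legal
(5,2): no bracket -> illegal
(5,3): flips 1 -> legal
(5,4): no bracket -> illegal
W mobility = 7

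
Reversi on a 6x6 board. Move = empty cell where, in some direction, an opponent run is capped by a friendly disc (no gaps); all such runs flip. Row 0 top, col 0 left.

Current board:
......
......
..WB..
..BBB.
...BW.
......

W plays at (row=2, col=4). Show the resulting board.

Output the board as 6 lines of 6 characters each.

Answer: ......
......
..WWW.
..BBW.
...BW.
......

Derivation:
Place W at (2,4); scan 8 dirs for brackets.
Dir NW: first cell '.' (not opp) -> no flip
Dir N: first cell '.' (not opp) -> no flip
Dir NE: first cell '.' (not opp) -> no flip
Dir W: opp run (2,3) capped by W -> flip
Dir E: first cell '.' (not opp) -> no flip
Dir SW: opp run (3,3), next='.' -> no flip
Dir S: opp run (3,4) capped by W -> flip
Dir SE: first cell '.' (not opp) -> no flip
All flips: (2,3) (3,4)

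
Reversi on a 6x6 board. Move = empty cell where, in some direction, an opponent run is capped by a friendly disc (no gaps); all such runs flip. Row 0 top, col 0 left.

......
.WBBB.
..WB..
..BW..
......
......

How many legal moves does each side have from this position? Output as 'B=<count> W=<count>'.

-- B to move --
(0,0): no bracket -> illegal
(0,1): no bracket -> illegal
(0,2): no bracket -> illegal
(1,0): flips 1 -> legal
(2,0): no bracket -> illegal
(2,1): flips 1 -> legal
(2,4): no bracket -> illegal
(3,1): flips 1 -> legal
(3,4): flips 1 -> legal
(4,2): no bracket -> illegal
(4,3): flips 1 -> legal
(4,4): no bracket -> illegal
B mobility = 5
-- W to move --
(0,1): no bracket -> illegal
(0,2): flips 1 -> legal
(0,3): flips 2 -> legal
(0,4): flips 1 -> legal
(0,5): no bracket -> illegal
(1,5): flips 3 -> legal
(2,1): no bracket -> illegal
(2,4): flips 1 -> legal
(2,5): no bracket -> illegal
(3,1): flips 1 -> legal
(3,4): no bracket -> illegal
(4,1): no bracket -> illegal
(4,2): flips 1 -> legal
(4,3): no bracket -> illegal
W mobility = 7

Answer: B=5 W=7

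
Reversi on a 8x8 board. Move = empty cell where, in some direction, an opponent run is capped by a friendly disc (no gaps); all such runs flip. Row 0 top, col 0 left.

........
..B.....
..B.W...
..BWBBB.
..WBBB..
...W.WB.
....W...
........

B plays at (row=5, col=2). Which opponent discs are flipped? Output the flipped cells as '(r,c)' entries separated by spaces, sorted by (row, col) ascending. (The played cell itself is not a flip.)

Answer: (4,2)

Derivation:
Dir NW: first cell '.' (not opp) -> no flip
Dir N: opp run (4,2) capped by B -> flip
Dir NE: first cell 'B' (not opp) -> no flip
Dir W: first cell '.' (not opp) -> no flip
Dir E: opp run (5,3), next='.' -> no flip
Dir SW: first cell '.' (not opp) -> no flip
Dir S: first cell '.' (not opp) -> no flip
Dir SE: first cell '.' (not opp) -> no flip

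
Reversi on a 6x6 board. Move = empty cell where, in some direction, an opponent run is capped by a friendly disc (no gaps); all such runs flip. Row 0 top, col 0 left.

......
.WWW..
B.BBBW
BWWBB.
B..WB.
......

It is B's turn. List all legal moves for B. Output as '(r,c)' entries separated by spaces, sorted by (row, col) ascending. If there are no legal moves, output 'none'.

(0,0): flips 1 -> legal
(0,1): flips 1 -> legal
(0,2): flips 3 -> legal
(0,3): flips 1 -> legal
(0,4): flips 1 -> legal
(1,0): no bracket -> illegal
(1,4): no bracket -> illegal
(1,5): no bracket -> illegal
(2,1): no bracket -> illegal
(3,5): no bracket -> illegal
(4,1): flips 1 -> legal
(4,2): flips 3 -> legal
(5,2): flips 1 -> legal
(5,3): flips 1 -> legal
(5,4): no bracket -> illegal

Answer: (0,0) (0,1) (0,2) (0,3) (0,4) (4,1) (4,2) (5,2) (5,3)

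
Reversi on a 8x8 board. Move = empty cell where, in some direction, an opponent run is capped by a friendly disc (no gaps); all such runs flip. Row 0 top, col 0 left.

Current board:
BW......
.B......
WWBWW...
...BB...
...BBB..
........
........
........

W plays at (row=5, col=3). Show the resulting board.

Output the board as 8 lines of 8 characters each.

Answer: BW......
.B......
WWBWW...
...WB...
...WBB..
...W....
........
........

Derivation:
Place W at (5,3); scan 8 dirs for brackets.
Dir NW: first cell '.' (not opp) -> no flip
Dir N: opp run (4,3) (3,3) capped by W -> flip
Dir NE: opp run (4,4), next='.' -> no flip
Dir W: first cell '.' (not opp) -> no flip
Dir E: first cell '.' (not opp) -> no flip
Dir SW: first cell '.' (not opp) -> no flip
Dir S: first cell '.' (not opp) -> no flip
Dir SE: first cell '.' (not opp) -> no flip
All flips: (3,3) (4,3)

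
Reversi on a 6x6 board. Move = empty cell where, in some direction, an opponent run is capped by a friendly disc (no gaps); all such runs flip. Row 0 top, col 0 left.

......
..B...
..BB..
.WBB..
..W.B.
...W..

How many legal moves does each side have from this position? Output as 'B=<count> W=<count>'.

-- B to move --
(2,0): no bracket -> illegal
(2,1): no bracket -> illegal
(3,0): flips 1 -> legal
(4,0): flips 1 -> legal
(4,1): no bracket -> illegal
(4,3): no bracket -> illegal
(5,1): flips 1 -> legal
(5,2): flips 1 -> legal
(5,4): no bracket -> illegal
B mobility = 4
-- W to move --
(0,1): no bracket -> illegal
(0,2): flips 3 -> legal
(0,3): no bracket -> illegal
(1,1): no bracket -> illegal
(1,3): flips 1 -> legal
(1,4): no bracket -> illegal
(2,1): no bracket -> illegal
(2,4): flips 1 -> legal
(3,4): flips 2 -> legal
(3,5): flips 1 -> legal
(4,1): no bracket -> illegal
(4,3): no bracket -> illegal
(4,5): no bracket -> illegal
(5,4): no bracket -> illegal
(5,5): no bracket -> illegal
W mobility = 5

Answer: B=4 W=5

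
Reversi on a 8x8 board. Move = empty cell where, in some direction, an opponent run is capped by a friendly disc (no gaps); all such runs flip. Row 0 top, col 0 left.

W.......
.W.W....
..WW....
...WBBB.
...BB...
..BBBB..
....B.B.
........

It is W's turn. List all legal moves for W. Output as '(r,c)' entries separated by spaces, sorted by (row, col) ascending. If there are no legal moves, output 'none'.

Answer: (3,7) (4,5) (6,3) (7,7)

Derivation:
(2,4): no bracket -> illegal
(2,5): no bracket -> illegal
(2,6): no bracket -> illegal
(2,7): no bracket -> illegal
(3,2): no bracket -> illegal
(3,7): flips 3 -> legal
(4,1): no bracket -> illegal
(4,2): no bracket -> illegal
(4,5): flips 1 -> legal
(4,6): no bracket -> illegal
(4,7): no bracket -> illegal
(5,1): no bracket -> illegal
(5,6): no bracket -> illegal
(5,7): no bracket -> illegal
(6,1): no bracket -> illegal
(6,2): no bracket -> illegal
(6,3): flips 2 -> legal
(6,5): no bracket -> illegal
(6,7): no bracket -> illegal
(7,3): no bracket -> illegal
(7,4): no bracket -> illegal
(7,5): no bracket -> illegal
(7,6): no bracket -> illegal
(7,7): flips 3 -> legal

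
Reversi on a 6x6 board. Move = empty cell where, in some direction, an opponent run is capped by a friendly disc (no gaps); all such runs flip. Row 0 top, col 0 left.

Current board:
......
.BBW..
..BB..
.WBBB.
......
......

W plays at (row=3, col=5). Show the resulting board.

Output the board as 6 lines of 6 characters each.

Place W at (3,5); scan 8 dirs for brackets.
Dir NW: first cell '.' (not opp) -> no flip
Dir N: first cell '.' (not opp) -> no flip
Dir NE: edge -> no flip
Dir W: opp run (3,4) (3,3) (3,2) capped by W -> flip
Dir E: edge -> no flip
Dir SW: first cell '.' (not opp) -> no flip
Dir S: first cell '.' (not opp) -> no flip
Dir SE: edge -> no flip
All flips: (3,2) (3,3) (3,4)

Answer: ......
.BBW..
..BB..
.WWWWW
......
......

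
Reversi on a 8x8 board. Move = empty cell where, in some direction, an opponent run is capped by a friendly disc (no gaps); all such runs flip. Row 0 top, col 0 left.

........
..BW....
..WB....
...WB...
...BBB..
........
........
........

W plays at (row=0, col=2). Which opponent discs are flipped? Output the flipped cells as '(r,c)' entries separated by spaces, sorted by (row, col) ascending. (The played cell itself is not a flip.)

Dir NW: edge -> no flip
Dir N: edge -> no flip
Dir NE: edge -> no flip
Dir W: first cell '.' (not opp) -> no flip
Dir E: first cell '.' (not opp) -> no flip
Dir SW: first cell '.' (not opp) -> no flip
Dir S: opp run (1,2) capped by W -> flip
Dir SE: first cell 'W' (not opp) -> no flip

Answer: (1,2)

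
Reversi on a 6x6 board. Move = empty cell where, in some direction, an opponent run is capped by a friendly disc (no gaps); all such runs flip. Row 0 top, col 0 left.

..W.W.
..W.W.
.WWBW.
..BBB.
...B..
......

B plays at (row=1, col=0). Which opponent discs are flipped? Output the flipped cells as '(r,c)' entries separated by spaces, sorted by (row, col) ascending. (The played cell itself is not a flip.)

Answer: (2,1)

Derivation:
Dir NW: edge -> no flip
Dir N: first cell '.' (not opp) -> no flip
Dir NE: first cell '.' (not opp) -> no flip
Dir W: edge -> no flip
Dir E: first cell '.' (not opp) -> no flip
Dir SW: edge -> no flip
Dir S: first cell '.' (not opp) -> no flip
Dir SE: opp run (2,1) capped by B -> flip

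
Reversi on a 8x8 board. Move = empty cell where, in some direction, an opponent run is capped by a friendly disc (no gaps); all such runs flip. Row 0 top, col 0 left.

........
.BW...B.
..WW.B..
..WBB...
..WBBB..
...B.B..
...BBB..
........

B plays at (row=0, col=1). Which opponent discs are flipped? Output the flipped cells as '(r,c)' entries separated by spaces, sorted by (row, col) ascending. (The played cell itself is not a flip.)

Answer: (1,2) (2,3)

Derivation:
Dir NW: edge -> no flip
Dir N: edge -> no flip
Dir NE: edge -> no flip
Dir W: first cell '.' (not opp) -> no flip
Dir E: first cell '.' (not opp) -> no flip
Dir SW: first cell '.' (not opp) -> no flip
Dir S: first cell 'B' (not opp) -> no flip
Dir SE: opp run (1,2) (2,3) capped by B -> flip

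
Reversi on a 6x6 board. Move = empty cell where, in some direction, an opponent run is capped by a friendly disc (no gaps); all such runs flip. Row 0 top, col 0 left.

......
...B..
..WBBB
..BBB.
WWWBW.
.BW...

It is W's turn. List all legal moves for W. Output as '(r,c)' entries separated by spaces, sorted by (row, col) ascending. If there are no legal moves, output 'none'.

Answer: (0,4) (1,4) (1,5) (5,0)

Derivation:
(0,2): no bracket -> illegal
(0,3): no bracket -> illegal
(0,4): flips 1 -> legal
(1,2): no bracket -> illegal
(1,4): flips 4 -> legal
(1,5): flips 2 -> legal
(2,1): no bracket -> illegal
(3,1): no bracket -> illegal
(3,5): no bracket -> illegal
(4,5): no bracket -> illegal
(5,0): flips 1 -> legal
(5,3): no bracket -> illegal
(5,4): no bracket -> illegal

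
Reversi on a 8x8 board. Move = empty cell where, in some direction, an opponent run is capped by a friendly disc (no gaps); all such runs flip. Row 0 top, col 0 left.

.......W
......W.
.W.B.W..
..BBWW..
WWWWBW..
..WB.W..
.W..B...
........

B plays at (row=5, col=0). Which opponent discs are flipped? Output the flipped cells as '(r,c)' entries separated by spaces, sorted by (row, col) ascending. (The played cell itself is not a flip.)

Answer: (4,1)

Derivation:
Dir NW: edge -> no flip
Dir N: opp run (4,0), next='.' -> no flip
Dir NE: opp run (4,1) capped by B -> flip
Dir W: edge -> no flip
Dir E: first cell '.' (not opp) -> no flip
Dir SW: edge -> no flip
Dir S: first cell '.' (not opp) -> no flip
Dir SE: opp run (6,1), next='.' -> no flip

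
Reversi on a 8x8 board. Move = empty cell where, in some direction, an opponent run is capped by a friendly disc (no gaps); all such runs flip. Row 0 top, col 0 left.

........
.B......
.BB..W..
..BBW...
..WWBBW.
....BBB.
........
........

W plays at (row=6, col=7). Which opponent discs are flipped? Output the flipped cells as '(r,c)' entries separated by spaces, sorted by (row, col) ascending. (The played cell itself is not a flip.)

Dir NW: opp run (5,6) (4,5) capped by W -> flip
Dir N: first cell '.' (not opp) -> no flip
Dir NE: edge -> no flip
Dir W: first cell '.' (not opp) -> no flip
Dir E: edge -> no flip
Dir SW: first cell '.' (not opp) -> no flip
Dir S: first cell '.' (not opp) -> no flip
Dir SE: edge -> no flip

Answer: (4,5) (5,6)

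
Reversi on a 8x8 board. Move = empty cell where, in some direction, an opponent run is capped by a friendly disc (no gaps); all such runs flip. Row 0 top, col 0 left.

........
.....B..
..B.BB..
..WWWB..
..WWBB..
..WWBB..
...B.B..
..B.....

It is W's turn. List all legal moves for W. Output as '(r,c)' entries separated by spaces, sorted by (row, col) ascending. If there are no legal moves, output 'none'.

Answer: (0,6) (1,1) (1,2) (1,4) (1,6) (2,6) (3,6) (4,6) (5,6) (6,4) (6,6) (7,3) (7,4) (7,6)

Derivation:
(0,4): no bracket -> illegal
(0,5): no bracket -> illegal
(0,6): flips 2 -> legal
(1,1): flips 1 -> legal
(1,2): flips 1 -> legal
(1,3): no bracket -> illegal
(1,4): flips 1 -> legal
(1,6): flips 1 -> legal
(2,1): no bracket -> illegal
(2,3): no bracket -> illegal
(2,6): flips 2 -> legal
(3,1): no bracket -> illegal
(3,6): flips 1 -> legal
(4,6): flips 2 -> legal
(5,6): flips 3 -> legal
(6,1): no bracket -> illegal
(6,2): no bracket -> illegal
(6,4): flips 2 -> legal
(6,6): flips 2 -> legal
(7,1): no bracket -> illegal
(7,3): flips 1 -> legal
(7,4): flips 1 -> legal
(7,5): no bracket -> illegal
(7,6): flips 2 -> legal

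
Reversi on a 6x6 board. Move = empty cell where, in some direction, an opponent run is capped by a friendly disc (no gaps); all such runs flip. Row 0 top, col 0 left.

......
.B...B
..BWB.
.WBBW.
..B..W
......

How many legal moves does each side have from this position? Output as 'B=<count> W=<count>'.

Answer: B=7 W=7

Derivation:
-- B to move --
(1,2): no bracket -> illegal
(1,3): flips 1 -> legal
(1,4): flips 1 -> legal
(2,0): flips 1 -> legal
(2,1): no bracket -> illegal
(2,5): no bracket -> illegal
(3,0): flips 1 -> legal
(3,5): flips 1 -> legal
(4,0): flips 1 -> legal
(4,1): no bracket -> illegal
(4,3): no bracket -> illegal
(4,4): flips 1 -> legal
(5,4): no bracket -> illegal
(5,5): no bracket -> illegal
B mobility = 7
-- W to move --
(0,0): no bracket -> illegal
(0,1): no bracket -> illegal
(0,2): no bracket -> illegal
(0,4): no bracket -> illegal
(0,5): no bracket -> illegal
(1,0): no bracket -> illegal
(1,2): no bracket -> illegal
(1,3): flips 1 -> legal
(1,4): flips 1 -> legal
(2,0): no bracket -> illegal
(2,1): flips 1 -> legal
(2,5): flips 1 -> legal
(3,5): no bracket -> illegal
(4,1): flips 1 -> legal
(4,3): flips 1 -> legal
(4,4): no bracket -> illegal
(5,1): no bracket -> illegal
(5,2): no bracket -> illegal
(5,3): flips 1 -> legal
W mobility = 7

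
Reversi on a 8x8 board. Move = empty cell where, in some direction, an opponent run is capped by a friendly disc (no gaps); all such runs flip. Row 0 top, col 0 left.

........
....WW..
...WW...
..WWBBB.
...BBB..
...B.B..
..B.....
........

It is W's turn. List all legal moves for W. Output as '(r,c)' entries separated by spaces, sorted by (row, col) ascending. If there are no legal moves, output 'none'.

Answer: (3,7) (4,6) (5,4) (5,6) (6,3) (6,6)

Derivation:
(2,5): no bracket -> illegal
(2,6): no bracket -> illegal
(2,7): no bracket -> illegal
(3,7): flips 3 -> legal
(4,2): no bracket -> illegal
(4,6): flips 1 -> legal
(4,7): no bracket -> illegal
(5,1): no bracket -> illegal
(5,2): no bracket -> illegal
(5,4): flips 3 -> legal
(5,6): flips 2 -> legal
(6,1): no bracket -> illegal
(6,3): flips 2 -> legal
(6,4): no bracket -> illegal
(6,5): no bracket -> illegal
(6,6): flips 2 -> legal
(7,1): no bracket -> illegal
(7,2): no bracket -> illegal
(7,3): no bracket -> illegal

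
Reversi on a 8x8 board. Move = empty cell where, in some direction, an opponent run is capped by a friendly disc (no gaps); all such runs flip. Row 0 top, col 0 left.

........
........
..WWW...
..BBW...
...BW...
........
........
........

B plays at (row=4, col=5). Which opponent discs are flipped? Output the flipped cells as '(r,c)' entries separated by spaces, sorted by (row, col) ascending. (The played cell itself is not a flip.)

Answer: (4,4)

Derivation:
Dir NW: opp run (3,4) (2,3), next='.' -> no flip
Dir N: first cell '.' (not opp) -> no flip
Dir NE: first cell '.' (not opp) -> no flip
Dir W: opp run (4,4) capped by B -> flip
Dir E: first cell '.' (not opp) -> no flip
Dir SW: first cell '.' (not opp) -> no flip
Dir S: first cell '.' (not opp) -> no flip
Dir SE: first cell '.' (not opp) -> no flip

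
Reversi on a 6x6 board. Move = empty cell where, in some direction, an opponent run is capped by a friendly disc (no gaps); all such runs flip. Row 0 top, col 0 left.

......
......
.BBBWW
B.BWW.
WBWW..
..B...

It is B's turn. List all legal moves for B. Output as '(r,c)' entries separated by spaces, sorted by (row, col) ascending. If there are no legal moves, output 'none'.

Answer: (3,5) (4,4) (4,5) (5,0) (5,3) (5,4)

Derivation:
(1,3): no bracket -> illegal
(1,4): no bracket -> illegal
(1,5): no bracket -> illegal
(3,1): no bracket -> illegal
(3,5): flips 2 -> legal
(4,4): flips 3 -> legal
(4,5): flips 1 -> legal
(5,0): flips 1 -> legal
(5,1): no bracket -> illegal
(5,3): flips 2 -> legal
(5,4): flips 1 -> legal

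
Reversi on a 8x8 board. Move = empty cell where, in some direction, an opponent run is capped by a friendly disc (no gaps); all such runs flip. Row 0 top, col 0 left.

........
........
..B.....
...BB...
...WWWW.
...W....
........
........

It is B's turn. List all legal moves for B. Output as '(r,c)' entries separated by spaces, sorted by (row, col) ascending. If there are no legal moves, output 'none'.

Answer: (5,2) (5,4) (5,5) (5,6) (6,3)

Derivation:
(3,2): no bracket -> illegal
(3,5): no bracket -> illegal
(3,6): no bracket -> illegal
(3,7): no bracket -> illegal
(4,2): no bracket -> illegal
(4,7): no bracket -> illegal
(5,2): flips 1 -> legal
(5,4): flips 1 -> legal
(5,5): flips 1 -> legal
(5,6): flips 1 -> legal
(5,7): no bracket -> illegal
(6,2): no bracket -> illegal
(6,3): flips 2 -> legal
(6,4): no bracket -> illegal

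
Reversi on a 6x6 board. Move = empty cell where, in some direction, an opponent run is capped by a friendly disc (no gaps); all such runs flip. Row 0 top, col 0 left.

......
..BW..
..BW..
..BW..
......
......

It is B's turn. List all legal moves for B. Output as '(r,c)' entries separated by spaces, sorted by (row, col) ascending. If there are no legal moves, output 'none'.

(0,2): no bracket -> illegal
(0,3): no bracket -> illegal
(0,4): flips 1 -> legal
(1,4): flips 2 -> legal
(2,4): flips 1 -> legal
(3,4): flips 2 -> legal
(4,2): no bracket -> illegal
(4,3): no bracket -> illegal
(4,4): flips 1 -> legal

Answer: (0,4) (1,4) (2,4) (3,4) (4,4)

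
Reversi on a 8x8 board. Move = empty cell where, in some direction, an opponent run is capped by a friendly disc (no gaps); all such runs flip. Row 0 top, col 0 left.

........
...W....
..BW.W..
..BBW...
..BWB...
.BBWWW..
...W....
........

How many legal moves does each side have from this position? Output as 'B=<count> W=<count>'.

-- B to move --
(0,2): no bracket -> illegal
(0,3): flips 2 -> legal
(0,4): flips 1 -> legal
(1,2): no bracket -> illegal
(1,4): flips 1 -> legal
(1,5): no bracket -> illegal
(1,6): flips 3 -> legal
(2,4): flips 2 -> legal
(2,6): no bracket -> illegal
(3,5): flips 1 -> legal
(3,6): no bracket -> illegal
(4,5): no bracket -> illegal
(4,6): no bracket -> illegal
(5,6): flips 3 -> legal
(6,2): flips 1 -> legal
(6,4): flips 2 -> legal
(6,5): flips 2 -> legal
(6,6): flips 1 -> legal
(7,2): no bracket -> illegal
(7,3): flips 3 -> legal
(7,4): flips 1 -> legal
B mobility = 13
-- W to move --
(1,1): flips 3 -> legal
(1,2): no bracket -> illegal
(2,1): flips 2 -> legal
(2,4): no bracket -> illegal
(3,1): flips 4 -> legal
(3,5): flips 1 -> legal
(4,0): no bracket -> illegal
(4,1): flips 3 -> legal
(4,5): flips 1 -> legal
(5,0): flips 2 -> legal
(6,0): no bracket -> illegal
(6,1): flips 1 -> legal
(6,2): no bracket -> illegal
W mobility = 8

Answer: B=13 W=8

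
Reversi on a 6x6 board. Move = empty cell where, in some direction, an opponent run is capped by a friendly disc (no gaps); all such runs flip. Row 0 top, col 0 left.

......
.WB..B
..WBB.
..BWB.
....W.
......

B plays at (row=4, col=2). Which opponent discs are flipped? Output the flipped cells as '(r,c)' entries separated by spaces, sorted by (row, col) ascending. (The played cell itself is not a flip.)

Answer: (3,3)

Derivation:
Dir NW: first cell '.' (not opp) -> no flip
Dir N: first cell 'B' (not opp) -> no flip
Dir NE: opp run (3,3) capped by B -> flip
Dir W: first cell '.' (not opp) -> no flip
Dir E: first cell '.' (not opp) -> no flip
Dir SW: first cell '.' (not opp) -> no flip
Dir S: first cell '.' (not opp) -> no flip
Dir SE: first cell '.' (not opp) -> no flip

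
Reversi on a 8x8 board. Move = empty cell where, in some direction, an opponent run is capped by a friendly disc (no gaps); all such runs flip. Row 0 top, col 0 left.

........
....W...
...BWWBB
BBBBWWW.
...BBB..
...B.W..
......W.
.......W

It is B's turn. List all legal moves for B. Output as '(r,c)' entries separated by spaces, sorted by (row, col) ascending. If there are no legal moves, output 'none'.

(0,3): no bracket -> illegal
(0,4): flips 3 -> legal
(0,5): flips 1 -> legal
(1,3): no bracket -> illegal
(1,5): flips 3 -> legal
(1,6): flips 2 -> legal
(3,7): flips 3 -> legal
(4,6): flips 1 -> legal
(4,7): no bracket -> illegal
(5,4): no bracket -> illegal
(5,6): no bracket -> illegal
(5,7): no bracket -> illegal
(6,4): no bracket -> illegal
(6,5): flips 1 -> legal
(6,7): no bracket -> illegal
(7,5): no bracket -> illegal
(7,6): no bracket -> illegal

Answer: (0,4) (0,5) (1,5) (1,6) (3,7) (4,6) (6,5)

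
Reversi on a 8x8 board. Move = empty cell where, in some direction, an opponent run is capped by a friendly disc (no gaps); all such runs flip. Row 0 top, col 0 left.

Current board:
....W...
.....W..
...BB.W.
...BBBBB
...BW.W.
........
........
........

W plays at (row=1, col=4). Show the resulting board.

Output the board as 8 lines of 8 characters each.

Answer: ....W...
....WW..
...BW.W.
...BWBBB
...BW.W.
........
........
........

Derivation:
Place W at (1,4); scan 8 dirs for brackets.
Dir NW: first cell '.' (not opp) -> no flip
Dir N: first cell 'W' (not opp) -> no flip
Dir NE: first cell '.' (not opp) -> no flip
Dir W: first cell '.' (not opp) -> no flip
Dir E: first cell 'W' (not opp) -> no flip
Dir SW: opp run (2,3), next='.' -> no flip
Dir S: opp run (2,4) (3,4) capped by W -> flip
Dir SE: first cell '.' (not opp) -> no flip
All flips: (2,4) (3,4)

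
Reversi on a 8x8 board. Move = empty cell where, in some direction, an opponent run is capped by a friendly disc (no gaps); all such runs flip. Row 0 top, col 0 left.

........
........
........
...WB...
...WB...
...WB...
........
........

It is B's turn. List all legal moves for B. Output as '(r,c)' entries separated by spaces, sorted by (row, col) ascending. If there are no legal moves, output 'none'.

Answer: (2,2) (3,2) (4,2) (5,2) (6,2)

Derivation:
(2,2): flips 1 -> legal
(2,3): no bracket -> illegal
(2,4): no bracket -> illegal
(3,2): flips 2 -> legal
(4,2): flips 1 -> legal
(5,2): flips 2 -> legal
(6,2): flips 1 -> legal
(6,3): no bracket -> illegal
(6,4): no bracket -> illegal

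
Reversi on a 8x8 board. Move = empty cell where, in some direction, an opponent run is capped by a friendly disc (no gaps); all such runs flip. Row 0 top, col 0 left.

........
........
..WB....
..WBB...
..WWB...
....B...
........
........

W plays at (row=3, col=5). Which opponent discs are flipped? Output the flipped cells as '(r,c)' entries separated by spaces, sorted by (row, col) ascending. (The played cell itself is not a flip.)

Dir NW: first cell '.' (not opp) -> no flip
Dir N: first cell '.' (not opp) -> no flip
Dir NE: first cell '.' (not opp) -> no flip
Dir W: opp run (3,4) (3,3) capped by W -> flip
Dir E: first cell '.' (not opp) -> no flip
Dir SW: opp run (4,4), next='.' -> no flip
Dir S: first cell '.' (not opp) -> no flip
Dir SE: first cell '.' (not opp) -> no flip

Answer: (3,3) (3,4)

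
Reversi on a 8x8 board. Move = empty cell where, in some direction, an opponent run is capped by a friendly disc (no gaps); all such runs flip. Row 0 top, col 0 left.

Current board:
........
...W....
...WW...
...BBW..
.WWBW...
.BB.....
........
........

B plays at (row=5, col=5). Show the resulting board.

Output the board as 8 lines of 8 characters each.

Place B at (5,5); scan 8 dirs for brackets.
Dir NW: opp run (4,4) capped by B -> flip
Dir N: first cell '.' (not opp) -> no flip
Dir NE: first cell '.' (not opp) -> no flip
Dir W: first cell '.' (not opp) -> no flip
Dir E: first cell '.' (not opp) -> no flip
Dir SW: first cell '.' (not opp) -> no flip
Dir S: first cell '.' (not opp) -> no flip
Dir SE: first cell '.' (not opp) -> no flip
All flips: (4,4)

Answer: ........
...W....
...WW...
...BBW..
.WWBB...
.BB..B..
........
........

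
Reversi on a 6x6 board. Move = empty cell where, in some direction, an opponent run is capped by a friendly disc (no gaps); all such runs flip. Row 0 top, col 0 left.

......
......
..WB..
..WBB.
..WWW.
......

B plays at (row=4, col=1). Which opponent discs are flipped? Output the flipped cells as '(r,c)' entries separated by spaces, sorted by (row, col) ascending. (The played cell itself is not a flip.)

Dir NW: first cell '.' (not opp) -> no flip
Dir N: first cell '.' (not opp) -> no flip
Dir NE: opp run (3,2) capped by B -> flip
Dir W: first cell '.' (not opp) -> no flip
Dir E: opp run (4,2) (4,3) (4,4), next='.' -> no flip
Dir SW: first cell '.' (not opp) -> no flip
Dir S: first cell '.' (not opp) -> no flip
Dir SE: first cell '.' (not opp) -> no flip

Answer: (3,2)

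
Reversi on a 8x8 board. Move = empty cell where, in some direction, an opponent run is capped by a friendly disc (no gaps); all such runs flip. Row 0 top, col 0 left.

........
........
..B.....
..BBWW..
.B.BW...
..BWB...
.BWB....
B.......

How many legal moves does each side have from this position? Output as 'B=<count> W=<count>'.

-- B to move --
(2,3): no bracket -> illegal
(2,4): flips 2 -> legal
(2,5): flips 1 -> legal
(2,6): no bracket -> illegal
(3,6): flips 2 -> legal
(4,2): no bracket -> illegal
(4,5): flips 1 -> legal
(4,6): no bracket -> illegal
(5,1): no bracket -> illegal
(5,5): flips 1 -> legal
(6,4): no bracket -> illegal
(7,1): no bracket -> illegal
(7,2): flips 1 -> legal
(7,3): no bracket -> illegal
B mobility = 6
-- W to move --
(1,1): flips 2 -> legal
(1,2): no bracket -> illegal
(1,3): no bracket -> illegal
(2,1): no bracket -> illegal
(2,3): flips 2 -> legal
(2,4): no bracket -> illegal
(3,0): no bracket -> illegal
(3,1): flips 2 -> legal
(4,0): no bracket -> illegal
(4,2): flips 2 -> legal
(4,5): no bracket -> illegal
(5,0): no bracket -> illegal
(5,1): flips 1 -> legal
(5,5): flips 1 -> legal
(6,0): flips 1 -> legal
(6,4): flips 2 -> legal
(6,5): no bracket -> illegal
(7,1): no bracket -> illegal
(7,2): no bracket -> illegal
(7,3): flips 1 -> legal
(7,4): no bracket -> illegal
W mobility = 9

Answer: B=6 W=9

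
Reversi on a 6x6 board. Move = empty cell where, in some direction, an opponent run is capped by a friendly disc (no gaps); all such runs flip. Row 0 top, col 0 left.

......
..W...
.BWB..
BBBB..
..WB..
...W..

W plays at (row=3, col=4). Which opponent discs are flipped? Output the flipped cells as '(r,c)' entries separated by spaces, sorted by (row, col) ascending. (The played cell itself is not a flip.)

Dir NW: opp run (2,3) capped by W -> flip
Dir N: first cell '.' (not opp) -> no flip
Dir NE: first cell '.' (not opp) -> no flip
Dir W: opp run (3,3) (3,2) (3,1) (3,0), next=edge -> no flip
Dir E: first cell '.' (not opp) -> no flip
Dir SW: opp run (4,3), next='.' -> no flip
Dir S: first cell '.' (not opp) -> no flip
Dir SE: first cell '.' (not opp) -> no flip

Answer: (2,3)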